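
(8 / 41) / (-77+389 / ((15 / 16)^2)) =1800 / 3372619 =0.00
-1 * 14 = -14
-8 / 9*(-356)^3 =40104903.11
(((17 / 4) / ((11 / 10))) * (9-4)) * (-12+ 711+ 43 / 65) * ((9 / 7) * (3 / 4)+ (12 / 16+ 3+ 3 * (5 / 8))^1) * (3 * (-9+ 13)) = 2139626205 / 2002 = 1068744.36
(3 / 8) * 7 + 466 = 3749 / 8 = 468.62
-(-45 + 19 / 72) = 3221 / 72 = 44.74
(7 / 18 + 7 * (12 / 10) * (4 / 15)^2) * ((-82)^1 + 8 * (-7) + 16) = -135359 / 1125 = -120.32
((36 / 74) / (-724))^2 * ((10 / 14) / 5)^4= 81 / 430737565636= 0.00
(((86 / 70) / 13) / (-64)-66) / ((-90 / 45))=1921963 / 58240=33.00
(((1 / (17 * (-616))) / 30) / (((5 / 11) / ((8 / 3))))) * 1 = -1 / 53550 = -0.00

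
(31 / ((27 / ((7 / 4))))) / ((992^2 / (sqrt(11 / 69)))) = 7 * sqrt(759) / 236556288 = 0.00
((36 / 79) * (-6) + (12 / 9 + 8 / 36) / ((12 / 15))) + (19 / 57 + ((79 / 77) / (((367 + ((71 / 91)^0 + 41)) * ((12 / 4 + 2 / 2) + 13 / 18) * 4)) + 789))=1500819087083 / 1903279455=788.54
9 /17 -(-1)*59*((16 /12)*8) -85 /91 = 2918858 /4641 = 628.93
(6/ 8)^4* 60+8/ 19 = 23597/ 1216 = 19.41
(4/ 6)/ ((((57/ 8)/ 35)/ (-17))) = -9520/ 171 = -55.67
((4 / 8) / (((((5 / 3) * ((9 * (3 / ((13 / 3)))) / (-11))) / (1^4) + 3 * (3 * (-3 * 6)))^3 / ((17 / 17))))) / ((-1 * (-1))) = -2924207 / 25301931479802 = -0.00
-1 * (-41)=41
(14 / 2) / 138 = 7 / 138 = 0.05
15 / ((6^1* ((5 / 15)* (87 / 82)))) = 7.07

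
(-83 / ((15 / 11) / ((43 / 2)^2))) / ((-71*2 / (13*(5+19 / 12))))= 1733716699 / 102240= 16957.32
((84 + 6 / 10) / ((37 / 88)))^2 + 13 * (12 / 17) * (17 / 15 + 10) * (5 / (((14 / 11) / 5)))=42492.60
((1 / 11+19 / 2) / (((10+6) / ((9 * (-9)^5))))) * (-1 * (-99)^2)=99911439441 / 32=3122232482.53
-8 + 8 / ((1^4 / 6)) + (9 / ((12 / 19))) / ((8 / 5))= 1565 / 32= 48.91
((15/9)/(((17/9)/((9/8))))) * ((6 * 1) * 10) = 2025/34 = 59.56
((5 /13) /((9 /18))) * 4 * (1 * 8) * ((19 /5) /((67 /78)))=7296 /67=108.90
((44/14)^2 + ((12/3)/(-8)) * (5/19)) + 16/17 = 338291/31654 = 10.69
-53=-53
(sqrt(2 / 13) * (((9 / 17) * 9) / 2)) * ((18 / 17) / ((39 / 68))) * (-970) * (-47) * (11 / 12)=72093.87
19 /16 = 1.19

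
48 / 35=1.37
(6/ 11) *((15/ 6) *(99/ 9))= 15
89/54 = 1.65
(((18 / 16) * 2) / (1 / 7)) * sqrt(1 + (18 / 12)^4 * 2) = 63 * sqrt(178) / 16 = 52.53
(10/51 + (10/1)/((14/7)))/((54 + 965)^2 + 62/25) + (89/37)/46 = 117839571643/2253300669774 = 0.05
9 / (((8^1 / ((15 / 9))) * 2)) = 15 / 16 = 0.94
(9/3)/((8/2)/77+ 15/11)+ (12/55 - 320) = -1904387/5995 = -317.66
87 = 87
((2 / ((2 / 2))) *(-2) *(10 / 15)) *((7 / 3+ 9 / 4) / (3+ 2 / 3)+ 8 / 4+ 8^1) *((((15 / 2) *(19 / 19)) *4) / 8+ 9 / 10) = -279 / 2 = -139.50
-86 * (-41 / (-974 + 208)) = -1763 / 383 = -4.60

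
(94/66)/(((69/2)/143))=1222/207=5.90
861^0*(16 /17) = 16 /17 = 0.94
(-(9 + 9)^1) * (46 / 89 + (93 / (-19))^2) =-14154606 / 32129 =-440.56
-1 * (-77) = 77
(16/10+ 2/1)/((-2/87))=-783/5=-156.60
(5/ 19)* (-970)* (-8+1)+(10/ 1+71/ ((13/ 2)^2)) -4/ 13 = 5774068/ 3211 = 1798.21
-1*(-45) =45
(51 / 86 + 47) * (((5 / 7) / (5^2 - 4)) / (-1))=-20465 / 12642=-1.62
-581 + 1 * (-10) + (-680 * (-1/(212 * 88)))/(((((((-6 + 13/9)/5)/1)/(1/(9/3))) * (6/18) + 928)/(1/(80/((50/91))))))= -41858272020459/70826179424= -591.00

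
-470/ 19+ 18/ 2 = -299/ 19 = -15.74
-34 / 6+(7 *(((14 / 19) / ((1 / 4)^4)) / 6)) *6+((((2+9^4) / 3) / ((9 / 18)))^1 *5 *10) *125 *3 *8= 37409174941 / 57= 656301314.75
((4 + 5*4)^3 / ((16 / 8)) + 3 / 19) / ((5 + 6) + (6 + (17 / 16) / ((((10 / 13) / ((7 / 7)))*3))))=63038880 / 159239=395.88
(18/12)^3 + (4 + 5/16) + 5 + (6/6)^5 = 219/16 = 13.69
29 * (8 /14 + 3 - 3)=116 /7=16.57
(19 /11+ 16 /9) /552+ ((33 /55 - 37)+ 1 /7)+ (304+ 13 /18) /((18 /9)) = 222081883 /1912680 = 116.11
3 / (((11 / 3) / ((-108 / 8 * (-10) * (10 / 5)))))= 2430 / 11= 220.91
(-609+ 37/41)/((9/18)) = -49864/41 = -1216.20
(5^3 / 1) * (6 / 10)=75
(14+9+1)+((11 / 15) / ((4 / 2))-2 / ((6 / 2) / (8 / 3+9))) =1493 / 90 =16.59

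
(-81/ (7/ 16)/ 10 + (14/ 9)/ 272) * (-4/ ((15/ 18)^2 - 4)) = -1585814/ 70805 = -22.40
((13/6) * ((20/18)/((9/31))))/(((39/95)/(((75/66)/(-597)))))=-368125/9574686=-0.04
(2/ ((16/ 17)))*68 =289/ 2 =144.50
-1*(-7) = 7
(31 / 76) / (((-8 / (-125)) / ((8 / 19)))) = 3875 / 1444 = 2.68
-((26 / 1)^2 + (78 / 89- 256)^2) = -520917032 / 7921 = -65764.05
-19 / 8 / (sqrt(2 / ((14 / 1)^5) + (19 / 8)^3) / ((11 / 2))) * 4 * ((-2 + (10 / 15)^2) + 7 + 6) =-4219292 * sqrt(179323270) / 345837735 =-163.37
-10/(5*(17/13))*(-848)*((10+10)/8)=55120/17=3242.35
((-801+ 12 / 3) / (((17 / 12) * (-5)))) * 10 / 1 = 19128 / 17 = 1125.18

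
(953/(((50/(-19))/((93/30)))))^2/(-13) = -315076774489/3250000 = -96946.70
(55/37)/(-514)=-55/19018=-0.00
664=664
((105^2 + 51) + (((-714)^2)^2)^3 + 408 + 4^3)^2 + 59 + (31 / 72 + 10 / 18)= 22186539997404118823818281257226788501961160982100696864286919732342111 / 72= 308146388852834983664142800000000000000000000000000000000000000000000.00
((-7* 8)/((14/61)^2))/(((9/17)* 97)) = -126514/6111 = -20.70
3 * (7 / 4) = 21 / 4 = 5.25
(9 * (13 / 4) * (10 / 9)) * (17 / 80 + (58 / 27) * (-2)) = -114673 / 864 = -132.72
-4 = -4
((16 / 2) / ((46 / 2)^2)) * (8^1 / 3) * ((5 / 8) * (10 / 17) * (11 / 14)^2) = 0.01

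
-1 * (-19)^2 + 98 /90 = -16196 /45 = -359.91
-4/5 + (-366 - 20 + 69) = -317.80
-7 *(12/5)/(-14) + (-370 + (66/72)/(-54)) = -1194967/3240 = -368.82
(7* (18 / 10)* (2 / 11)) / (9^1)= 14 / 55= 0.25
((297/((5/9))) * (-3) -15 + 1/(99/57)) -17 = -1635.22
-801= -801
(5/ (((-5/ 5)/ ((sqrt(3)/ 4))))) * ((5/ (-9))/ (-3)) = -25 * sqrt(3)/ 108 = -0.40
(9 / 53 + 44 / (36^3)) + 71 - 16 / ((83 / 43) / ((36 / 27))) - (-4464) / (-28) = -35669137501 / 359169552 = -99.31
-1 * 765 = -765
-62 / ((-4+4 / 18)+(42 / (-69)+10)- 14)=207 / 28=7.39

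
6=6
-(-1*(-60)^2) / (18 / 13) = 2600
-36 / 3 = -12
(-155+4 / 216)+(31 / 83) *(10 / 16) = -2774323 / 17928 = -154.75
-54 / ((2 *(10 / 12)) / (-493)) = 79866 / 5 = 15973.20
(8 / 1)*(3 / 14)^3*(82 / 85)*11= 24354 / 29155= 0.84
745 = 745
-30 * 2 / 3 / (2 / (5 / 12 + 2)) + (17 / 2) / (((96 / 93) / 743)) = 1170043 / 192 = 6093.97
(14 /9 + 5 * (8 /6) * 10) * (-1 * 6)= -1228 /3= -409.33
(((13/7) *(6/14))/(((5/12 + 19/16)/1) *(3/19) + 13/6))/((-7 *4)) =-8892/757001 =-0.01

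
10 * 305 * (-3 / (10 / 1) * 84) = -76860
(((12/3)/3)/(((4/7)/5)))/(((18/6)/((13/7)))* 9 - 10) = 455/177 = 2.57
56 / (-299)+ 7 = 2037 / 299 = 6.81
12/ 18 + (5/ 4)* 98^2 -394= 34835/ 3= 11611.67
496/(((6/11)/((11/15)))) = 30008/45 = 666.84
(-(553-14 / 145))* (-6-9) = 240513 / 29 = 8293.55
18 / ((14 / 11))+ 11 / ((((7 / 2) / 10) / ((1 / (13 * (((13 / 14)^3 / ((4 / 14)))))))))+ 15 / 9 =9999692 / 599781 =16.67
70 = 70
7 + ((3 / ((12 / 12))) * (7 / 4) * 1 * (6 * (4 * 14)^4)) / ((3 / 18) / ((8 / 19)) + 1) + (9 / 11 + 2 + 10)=163567352078 / 737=221936705.67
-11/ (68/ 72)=-198/ 17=-11.65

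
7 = 7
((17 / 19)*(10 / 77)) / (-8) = -85 / 5852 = -0.01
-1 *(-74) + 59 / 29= 76.03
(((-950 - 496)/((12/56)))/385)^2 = 929296/3025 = 307.21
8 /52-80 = -1038 /13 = -79.85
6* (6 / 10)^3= 162 / 125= 1.30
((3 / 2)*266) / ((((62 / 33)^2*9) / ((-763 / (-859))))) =36836877 / 3301996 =11.16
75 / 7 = 10.71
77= 77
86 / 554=43 / 277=0.16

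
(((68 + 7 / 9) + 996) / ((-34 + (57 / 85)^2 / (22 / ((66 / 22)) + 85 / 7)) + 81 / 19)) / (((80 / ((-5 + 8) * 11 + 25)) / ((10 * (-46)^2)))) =-8254103655516425 / 15014634966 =-549737.22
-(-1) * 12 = 12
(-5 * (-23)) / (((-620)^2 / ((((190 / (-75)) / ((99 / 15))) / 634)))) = -437 / 2412725040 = -0.00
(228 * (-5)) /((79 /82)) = -93480 /79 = -1183.29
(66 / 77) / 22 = 0.04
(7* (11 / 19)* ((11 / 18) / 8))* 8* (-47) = -39809 / 342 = -116.40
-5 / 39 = -0.13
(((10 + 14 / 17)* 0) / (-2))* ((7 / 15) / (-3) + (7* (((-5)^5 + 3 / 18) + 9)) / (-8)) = 0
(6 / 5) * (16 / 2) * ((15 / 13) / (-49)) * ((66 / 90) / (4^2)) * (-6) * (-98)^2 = 38808 / 65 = 597.05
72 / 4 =18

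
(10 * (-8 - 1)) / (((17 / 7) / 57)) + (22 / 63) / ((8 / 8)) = -2261956 / 1071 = -2112.00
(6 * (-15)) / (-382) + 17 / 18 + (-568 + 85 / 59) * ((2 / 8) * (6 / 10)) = -83.80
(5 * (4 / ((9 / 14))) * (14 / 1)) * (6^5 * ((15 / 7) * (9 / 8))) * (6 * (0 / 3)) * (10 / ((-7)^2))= 0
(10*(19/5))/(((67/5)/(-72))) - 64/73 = -1002928/4891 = -205.06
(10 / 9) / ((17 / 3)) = 10 / 51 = 0.20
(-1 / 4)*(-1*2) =1 / 2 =0.50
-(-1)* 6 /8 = 0.75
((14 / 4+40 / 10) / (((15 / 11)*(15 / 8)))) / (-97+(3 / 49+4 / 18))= -1617 / 53315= -0.03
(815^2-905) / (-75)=-8844.27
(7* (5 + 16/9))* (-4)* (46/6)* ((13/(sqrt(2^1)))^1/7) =-36478* sqrt(2)/27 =-1910.65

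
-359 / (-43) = 359 / 43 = 8.35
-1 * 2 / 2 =-1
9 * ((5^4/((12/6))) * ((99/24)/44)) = 16875/64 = 263.67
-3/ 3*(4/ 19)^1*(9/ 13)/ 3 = -0.05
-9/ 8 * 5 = -45/ 8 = -5.62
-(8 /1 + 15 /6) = -21 /2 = -10.50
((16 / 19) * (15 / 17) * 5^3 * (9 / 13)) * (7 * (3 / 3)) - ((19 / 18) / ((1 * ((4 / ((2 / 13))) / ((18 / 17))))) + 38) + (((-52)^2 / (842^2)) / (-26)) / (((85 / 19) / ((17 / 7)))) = 21467075720413 / 52096447130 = 412.06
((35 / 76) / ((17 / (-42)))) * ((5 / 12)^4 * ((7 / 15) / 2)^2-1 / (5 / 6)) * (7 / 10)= 1534187893 / 1607454720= 0.95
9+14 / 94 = 430 / 47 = 9.15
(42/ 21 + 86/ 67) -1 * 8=-316/ 67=-4.72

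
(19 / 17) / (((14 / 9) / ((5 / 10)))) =171 / 476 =0.36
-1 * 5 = -5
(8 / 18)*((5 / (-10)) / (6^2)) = -0.01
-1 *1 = -1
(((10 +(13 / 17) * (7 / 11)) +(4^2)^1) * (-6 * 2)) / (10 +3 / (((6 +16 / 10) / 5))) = -173736 / 6545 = -26.54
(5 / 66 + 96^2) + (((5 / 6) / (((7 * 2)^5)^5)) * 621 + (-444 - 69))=25847443307266723062096889718539627 / 2969920523185992625558004957184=8703.08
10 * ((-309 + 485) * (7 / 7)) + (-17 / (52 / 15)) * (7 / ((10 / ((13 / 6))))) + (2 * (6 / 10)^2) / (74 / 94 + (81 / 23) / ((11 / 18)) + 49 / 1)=1752.58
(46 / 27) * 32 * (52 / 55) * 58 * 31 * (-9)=-137626112 / 165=-834097.65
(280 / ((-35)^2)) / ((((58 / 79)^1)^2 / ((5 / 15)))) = 12482 / 88305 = 0.14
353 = 353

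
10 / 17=0.59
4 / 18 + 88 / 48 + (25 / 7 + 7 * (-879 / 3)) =-257717 / 126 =-2045.37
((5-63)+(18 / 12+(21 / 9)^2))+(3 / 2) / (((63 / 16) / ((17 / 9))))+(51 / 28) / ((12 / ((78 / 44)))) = -3330851 / 66528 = -50.07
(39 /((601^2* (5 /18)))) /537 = 234 /323274895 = 0.00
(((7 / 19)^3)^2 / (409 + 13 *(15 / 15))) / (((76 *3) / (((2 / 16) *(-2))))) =-117649 / 18106265945184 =-0.00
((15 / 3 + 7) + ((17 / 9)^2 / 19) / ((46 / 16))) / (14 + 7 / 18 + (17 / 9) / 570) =0.84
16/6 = 8/3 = 2.67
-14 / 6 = -7 / 3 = -2.33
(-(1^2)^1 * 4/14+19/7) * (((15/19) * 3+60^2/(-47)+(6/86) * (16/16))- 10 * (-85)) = 506456758/268793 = 1884.19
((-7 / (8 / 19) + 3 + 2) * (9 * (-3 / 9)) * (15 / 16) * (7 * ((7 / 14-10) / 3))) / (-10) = 37107 / 512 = 72.47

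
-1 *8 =-8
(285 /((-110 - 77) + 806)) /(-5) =-57 /619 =-0.09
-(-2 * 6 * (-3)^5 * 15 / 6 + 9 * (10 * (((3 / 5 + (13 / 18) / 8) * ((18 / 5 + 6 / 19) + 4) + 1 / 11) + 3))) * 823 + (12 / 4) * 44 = -6931701364 / 1045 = -6633207.05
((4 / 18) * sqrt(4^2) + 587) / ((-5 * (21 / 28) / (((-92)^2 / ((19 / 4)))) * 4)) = -179132096 / 2565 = -69837.07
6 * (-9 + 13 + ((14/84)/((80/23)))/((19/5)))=7319/304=24.08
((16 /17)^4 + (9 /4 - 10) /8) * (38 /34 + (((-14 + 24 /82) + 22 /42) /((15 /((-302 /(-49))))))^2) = -102030498606497044657 /18195984838396058400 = -5.61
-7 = -7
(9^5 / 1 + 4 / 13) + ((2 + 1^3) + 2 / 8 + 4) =59056.56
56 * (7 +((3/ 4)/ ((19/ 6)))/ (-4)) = 7385/ 19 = 388.68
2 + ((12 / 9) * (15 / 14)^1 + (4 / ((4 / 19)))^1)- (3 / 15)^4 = 98118 / 4375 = 22.43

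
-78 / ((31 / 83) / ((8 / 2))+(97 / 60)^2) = -1792800 / 62219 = -28.81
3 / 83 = 0.04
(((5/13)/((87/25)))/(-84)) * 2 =-125/47502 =-0.00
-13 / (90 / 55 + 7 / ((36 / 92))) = -1287 / 1933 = -0.67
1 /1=1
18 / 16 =9 / 8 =1.12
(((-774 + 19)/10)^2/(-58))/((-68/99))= 2257299/15776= 143.08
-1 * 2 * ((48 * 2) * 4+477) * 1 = -1722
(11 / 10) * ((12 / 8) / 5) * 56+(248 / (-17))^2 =1671118 / 7225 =231.30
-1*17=-17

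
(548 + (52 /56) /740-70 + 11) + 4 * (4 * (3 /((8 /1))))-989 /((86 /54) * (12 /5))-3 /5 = 2441347 /10360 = 235.65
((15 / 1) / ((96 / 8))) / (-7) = -5 / 28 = -0.18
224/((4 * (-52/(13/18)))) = -7/9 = -0.78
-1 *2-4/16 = -9/4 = -2.25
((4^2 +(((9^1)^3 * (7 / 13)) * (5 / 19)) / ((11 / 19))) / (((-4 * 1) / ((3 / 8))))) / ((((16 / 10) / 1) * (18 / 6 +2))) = -83409 / 36608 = -2.28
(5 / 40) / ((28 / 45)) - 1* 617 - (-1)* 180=-97843 / 224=-436.80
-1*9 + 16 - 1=6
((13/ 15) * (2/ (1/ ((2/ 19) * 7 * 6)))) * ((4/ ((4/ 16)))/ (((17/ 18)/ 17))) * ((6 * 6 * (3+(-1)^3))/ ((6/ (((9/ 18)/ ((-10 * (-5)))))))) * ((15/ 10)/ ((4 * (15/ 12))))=79.45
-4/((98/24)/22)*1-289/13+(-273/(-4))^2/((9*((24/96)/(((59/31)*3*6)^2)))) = 2429632.64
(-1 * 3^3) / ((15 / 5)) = -9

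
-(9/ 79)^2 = -81/ 6241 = -0.01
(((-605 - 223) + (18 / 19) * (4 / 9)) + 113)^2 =184334929 / 361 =510623.07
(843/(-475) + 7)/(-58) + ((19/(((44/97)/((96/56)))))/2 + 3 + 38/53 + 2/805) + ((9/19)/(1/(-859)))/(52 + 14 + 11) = 4661148001/136101350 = 34.25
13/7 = 1.86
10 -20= -10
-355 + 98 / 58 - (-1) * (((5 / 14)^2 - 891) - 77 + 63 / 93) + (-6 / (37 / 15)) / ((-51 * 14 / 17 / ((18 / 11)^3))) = -11456507621703 / 8677518388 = -1320.25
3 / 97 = 0.03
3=3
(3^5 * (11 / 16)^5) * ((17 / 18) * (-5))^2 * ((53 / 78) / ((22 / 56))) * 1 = 39244834475 / 27262976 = 1439.49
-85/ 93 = -0.91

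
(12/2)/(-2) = -3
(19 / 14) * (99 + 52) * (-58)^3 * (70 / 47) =-2798881640 / 47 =-59550673.19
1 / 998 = 0.00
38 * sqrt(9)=114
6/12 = 1/2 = 0.50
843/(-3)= -281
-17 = -17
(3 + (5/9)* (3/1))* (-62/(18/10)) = -4340/27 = -160.74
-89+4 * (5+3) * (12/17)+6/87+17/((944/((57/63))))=-648224329/9773232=-66.33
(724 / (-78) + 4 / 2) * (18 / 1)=-1704 / 13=-131.08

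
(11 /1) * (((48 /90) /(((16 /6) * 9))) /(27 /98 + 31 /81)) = 882 /2375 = 0.37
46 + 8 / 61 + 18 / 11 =32052 / 671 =47.77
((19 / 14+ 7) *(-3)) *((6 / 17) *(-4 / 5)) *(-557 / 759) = -782028 / 150535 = -5.19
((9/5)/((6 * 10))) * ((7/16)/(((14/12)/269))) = 2421/800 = 3.03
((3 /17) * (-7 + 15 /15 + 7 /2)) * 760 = -5700 /17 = -335.29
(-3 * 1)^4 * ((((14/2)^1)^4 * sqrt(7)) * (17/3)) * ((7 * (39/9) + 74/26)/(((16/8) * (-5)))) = -237677391 * sqrt(7)/65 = -9674388.75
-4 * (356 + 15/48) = -5701/4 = -1425.25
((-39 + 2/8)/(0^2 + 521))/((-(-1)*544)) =-155/1133696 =-0.00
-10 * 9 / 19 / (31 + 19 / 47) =-235 / 1558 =-0.15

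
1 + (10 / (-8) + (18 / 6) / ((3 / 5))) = 19 / 4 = 4.75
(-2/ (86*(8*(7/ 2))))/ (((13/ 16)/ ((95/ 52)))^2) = -36100/ 8596861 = -0.00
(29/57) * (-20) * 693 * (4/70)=-7656/19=-402.95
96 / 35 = 2.74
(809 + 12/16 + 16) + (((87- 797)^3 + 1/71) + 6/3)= -101646488915/284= -357910172.24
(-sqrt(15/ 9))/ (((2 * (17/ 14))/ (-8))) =56 * sqrt(15)/ 51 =4.25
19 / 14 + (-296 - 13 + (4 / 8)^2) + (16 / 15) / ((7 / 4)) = -18407 / 60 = -306.78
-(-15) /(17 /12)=180 /17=10.59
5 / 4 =1.25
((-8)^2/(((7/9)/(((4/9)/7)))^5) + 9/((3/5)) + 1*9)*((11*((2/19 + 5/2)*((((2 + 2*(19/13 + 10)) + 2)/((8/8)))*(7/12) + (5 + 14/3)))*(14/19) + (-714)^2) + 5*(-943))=16086733060203667180/1325656343557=12134919.54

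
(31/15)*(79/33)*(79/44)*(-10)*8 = -773884/1089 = -710.64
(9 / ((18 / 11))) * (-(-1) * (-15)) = -165 / 2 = -82.50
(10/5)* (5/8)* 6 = 15/2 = 7.50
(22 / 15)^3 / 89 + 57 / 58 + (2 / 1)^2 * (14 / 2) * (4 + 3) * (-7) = -23884902041 / 17421750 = -1370.98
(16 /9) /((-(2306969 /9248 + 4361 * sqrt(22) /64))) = 156550144 /14092314201-42762752 * sqrt(22) /14092314201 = -0.00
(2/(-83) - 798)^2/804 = 1096801924/1384689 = 792.09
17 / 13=1.31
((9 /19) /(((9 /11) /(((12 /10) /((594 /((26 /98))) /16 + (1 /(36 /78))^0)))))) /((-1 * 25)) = -6864 /34810375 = -0.00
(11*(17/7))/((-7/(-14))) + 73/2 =1259/14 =89.93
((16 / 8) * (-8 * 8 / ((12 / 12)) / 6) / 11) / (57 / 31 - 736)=1984 / 751047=0.00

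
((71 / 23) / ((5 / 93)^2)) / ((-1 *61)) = -614079 / 35075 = -17.51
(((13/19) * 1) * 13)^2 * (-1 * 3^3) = -771147/361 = -2136.14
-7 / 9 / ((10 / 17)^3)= -34391 / 9000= -3.82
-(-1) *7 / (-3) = -7 / 3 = -2.33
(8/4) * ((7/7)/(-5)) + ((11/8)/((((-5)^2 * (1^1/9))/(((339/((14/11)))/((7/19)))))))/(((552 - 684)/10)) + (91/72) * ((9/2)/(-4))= -453673/15680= -28.93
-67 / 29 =-2.31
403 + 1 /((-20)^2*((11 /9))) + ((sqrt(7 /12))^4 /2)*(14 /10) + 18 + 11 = 34233427 /79200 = 432.24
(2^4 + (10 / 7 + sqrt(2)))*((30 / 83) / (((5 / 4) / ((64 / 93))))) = 512*sqrt(2) / 2573 + 62464 / 18011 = 3.75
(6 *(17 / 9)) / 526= 0.02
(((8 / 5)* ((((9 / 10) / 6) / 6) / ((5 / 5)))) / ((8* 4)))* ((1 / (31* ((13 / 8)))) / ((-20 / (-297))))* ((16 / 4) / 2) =0.00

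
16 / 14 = 8 / 7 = 1.14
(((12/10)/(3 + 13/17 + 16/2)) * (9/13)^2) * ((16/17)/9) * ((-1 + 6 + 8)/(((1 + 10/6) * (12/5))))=27/2600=0.01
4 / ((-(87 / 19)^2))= -1444 / 7569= -0.19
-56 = -56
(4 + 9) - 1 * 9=4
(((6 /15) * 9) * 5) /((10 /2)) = 18 /5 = 3.60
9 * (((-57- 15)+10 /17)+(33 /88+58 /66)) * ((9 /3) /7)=-2833821 /10472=-270.61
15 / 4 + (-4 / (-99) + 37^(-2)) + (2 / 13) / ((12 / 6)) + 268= 1916020585 / 7047612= 271.87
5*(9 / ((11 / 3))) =135 / 11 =12.27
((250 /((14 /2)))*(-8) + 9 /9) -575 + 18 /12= -12015 /14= -858.21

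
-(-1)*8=8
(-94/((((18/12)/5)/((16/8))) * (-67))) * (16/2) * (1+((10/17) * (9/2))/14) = 2128160/23919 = 88.97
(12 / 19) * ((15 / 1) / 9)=1.05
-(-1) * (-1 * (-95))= 95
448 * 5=2240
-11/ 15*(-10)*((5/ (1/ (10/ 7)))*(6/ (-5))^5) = -114048/ 875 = -130.34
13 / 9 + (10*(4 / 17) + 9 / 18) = 1315 / 306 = 4.30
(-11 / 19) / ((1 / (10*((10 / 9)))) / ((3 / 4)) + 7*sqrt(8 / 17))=14025 / 4652093-96250*sqrt(34) / 4652093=-0.12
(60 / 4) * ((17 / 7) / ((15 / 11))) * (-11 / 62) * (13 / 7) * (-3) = 80223 / 3038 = 26.41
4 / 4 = 1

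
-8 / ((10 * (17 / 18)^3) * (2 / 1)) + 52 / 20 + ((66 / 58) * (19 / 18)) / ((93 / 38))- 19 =-651282923 / 39751083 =-16.38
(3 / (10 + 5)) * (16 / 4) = 4 / 5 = 0.80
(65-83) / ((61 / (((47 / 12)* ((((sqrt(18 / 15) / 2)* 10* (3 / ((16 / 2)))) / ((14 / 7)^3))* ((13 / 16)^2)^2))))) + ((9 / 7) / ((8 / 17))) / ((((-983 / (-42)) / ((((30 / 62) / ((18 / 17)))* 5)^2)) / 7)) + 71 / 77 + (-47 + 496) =528595680177 / 1163824816-12081303* sqrt(30) / 511705088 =454.06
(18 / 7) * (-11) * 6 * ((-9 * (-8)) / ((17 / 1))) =-718.79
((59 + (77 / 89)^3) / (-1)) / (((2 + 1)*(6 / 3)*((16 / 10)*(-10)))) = 0.62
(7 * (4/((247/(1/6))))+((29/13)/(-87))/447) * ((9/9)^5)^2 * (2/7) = 12478/2318589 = 0.01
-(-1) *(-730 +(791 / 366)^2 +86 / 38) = -1840321673 / 2545164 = -723.07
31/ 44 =0.70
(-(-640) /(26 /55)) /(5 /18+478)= 316800 /111917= 2.83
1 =1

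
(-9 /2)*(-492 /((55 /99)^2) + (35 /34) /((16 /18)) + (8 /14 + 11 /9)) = 681639347 /95200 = 7160.08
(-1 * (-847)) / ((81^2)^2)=847 / 43046721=0.00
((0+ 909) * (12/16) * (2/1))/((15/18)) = 8181/5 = 1636.20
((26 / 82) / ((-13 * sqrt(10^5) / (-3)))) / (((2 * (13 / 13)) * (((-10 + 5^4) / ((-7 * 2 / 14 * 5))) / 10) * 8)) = -sqrt(10) / 2689600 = -0.00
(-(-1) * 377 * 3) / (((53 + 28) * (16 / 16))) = 377 / 27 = 13.96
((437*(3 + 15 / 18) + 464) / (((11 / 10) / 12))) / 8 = 64175 / 22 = 2917.05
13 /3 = 4.33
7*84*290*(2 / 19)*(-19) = -341040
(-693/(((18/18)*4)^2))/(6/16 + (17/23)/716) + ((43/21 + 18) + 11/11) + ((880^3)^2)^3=52099481362057169391999802829371531591679999999999951033639/520170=100158566165017531560835500000000000000000000000000000.00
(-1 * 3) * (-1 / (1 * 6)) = 1 / 2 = 0.50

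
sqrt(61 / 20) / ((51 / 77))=77*sqrt(305) / 510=2.64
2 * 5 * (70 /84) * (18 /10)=15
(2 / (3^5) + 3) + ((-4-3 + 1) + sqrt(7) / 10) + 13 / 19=-10654 / 4617 + sqrt(7) / 10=-2.04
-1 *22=-22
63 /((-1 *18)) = -7 /2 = -3.50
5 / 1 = 5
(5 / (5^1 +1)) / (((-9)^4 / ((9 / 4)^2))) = 5 / 7776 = 0.00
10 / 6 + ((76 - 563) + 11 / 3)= -1445 / 3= -481.67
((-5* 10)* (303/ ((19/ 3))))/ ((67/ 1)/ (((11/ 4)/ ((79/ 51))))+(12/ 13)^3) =-28008948825/ 451100774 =-62.09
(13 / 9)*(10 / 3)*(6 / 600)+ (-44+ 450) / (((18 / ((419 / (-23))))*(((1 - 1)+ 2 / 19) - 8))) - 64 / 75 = 795541 / 15525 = 51.24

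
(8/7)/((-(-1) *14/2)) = 8/49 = 0.16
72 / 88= 9 / 11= 0.82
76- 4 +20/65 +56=128.31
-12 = -12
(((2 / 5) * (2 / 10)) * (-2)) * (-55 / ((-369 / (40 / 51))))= -352 / 18819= -0.02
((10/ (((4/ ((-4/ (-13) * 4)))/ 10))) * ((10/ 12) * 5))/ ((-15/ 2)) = -2000/ 117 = -17.09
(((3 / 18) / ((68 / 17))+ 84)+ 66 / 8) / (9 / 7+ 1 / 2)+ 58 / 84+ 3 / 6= 22207 / 420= 52.87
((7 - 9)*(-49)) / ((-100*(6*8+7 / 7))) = -0.02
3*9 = 27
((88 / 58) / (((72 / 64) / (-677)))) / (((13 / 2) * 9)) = -476608 / 30537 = -15.61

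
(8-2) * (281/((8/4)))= 843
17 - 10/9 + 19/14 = 17.25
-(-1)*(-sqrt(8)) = -2*sqrt(2) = -2.83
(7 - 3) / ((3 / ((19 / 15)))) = 76 / 45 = 1.69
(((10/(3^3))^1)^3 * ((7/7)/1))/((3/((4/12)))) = 1000/177147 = 0.01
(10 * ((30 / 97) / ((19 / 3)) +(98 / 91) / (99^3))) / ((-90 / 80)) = -90822050560 / 209226543669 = -0.43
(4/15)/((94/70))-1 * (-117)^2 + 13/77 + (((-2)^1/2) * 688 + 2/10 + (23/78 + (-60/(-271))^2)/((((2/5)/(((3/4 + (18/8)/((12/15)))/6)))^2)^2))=-8332802870990345806061/579682798214840320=-14374.76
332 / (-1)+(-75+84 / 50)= -10133 / 25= -405.32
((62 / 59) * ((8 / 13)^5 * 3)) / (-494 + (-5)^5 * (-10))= 507904 / 56145813581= 0.00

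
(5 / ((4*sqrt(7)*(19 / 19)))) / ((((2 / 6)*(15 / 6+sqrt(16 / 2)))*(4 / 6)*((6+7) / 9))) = -2025*sqrt(7) / 2548+405*sqrt(14) / 637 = 0.28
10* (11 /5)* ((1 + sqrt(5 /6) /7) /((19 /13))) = 143* sqrt(30) /399 + 286 /19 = 17.02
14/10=1.40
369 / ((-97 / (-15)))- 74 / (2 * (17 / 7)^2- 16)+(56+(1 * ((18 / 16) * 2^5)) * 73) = 27561810 / 9991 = 2758.66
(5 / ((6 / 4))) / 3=10 / 9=1.11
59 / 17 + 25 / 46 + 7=8613 / 782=11.01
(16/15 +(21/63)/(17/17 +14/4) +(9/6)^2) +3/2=2641/540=4.89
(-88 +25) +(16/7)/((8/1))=-439/7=-62.71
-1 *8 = -8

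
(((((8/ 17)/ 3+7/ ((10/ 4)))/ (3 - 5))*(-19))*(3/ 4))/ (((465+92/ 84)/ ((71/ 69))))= 3560011/ 76542160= 0.05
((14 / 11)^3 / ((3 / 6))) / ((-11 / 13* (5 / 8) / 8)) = -4566016 / 73205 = -62.37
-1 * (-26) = 26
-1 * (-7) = 7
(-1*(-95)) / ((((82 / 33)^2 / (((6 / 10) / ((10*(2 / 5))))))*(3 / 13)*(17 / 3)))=806949 / 457232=1.76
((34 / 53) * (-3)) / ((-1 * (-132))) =-17 / 1166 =-0.01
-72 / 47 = -1.53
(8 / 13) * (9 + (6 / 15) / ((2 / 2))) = 5.78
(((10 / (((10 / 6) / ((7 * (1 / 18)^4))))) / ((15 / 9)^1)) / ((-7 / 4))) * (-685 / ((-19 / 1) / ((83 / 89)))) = -11371 / 2465478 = -0.00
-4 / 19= -0.21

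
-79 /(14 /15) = -1185 /14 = -84.64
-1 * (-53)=53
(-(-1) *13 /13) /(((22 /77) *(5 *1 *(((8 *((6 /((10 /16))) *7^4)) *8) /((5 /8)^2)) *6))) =25 /809238528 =0.00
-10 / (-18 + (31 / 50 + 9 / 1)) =1.19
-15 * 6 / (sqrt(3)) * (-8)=240 * sqrt(3)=415.69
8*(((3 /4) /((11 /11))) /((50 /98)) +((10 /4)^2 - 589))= -4650.24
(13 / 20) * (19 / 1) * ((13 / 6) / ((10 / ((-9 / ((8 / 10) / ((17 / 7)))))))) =-163761 / 2240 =-73.11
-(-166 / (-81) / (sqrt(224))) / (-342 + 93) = sqrt(14) / 6804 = 0.00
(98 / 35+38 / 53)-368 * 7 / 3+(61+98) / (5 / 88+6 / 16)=-7355216 / 15105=-486.94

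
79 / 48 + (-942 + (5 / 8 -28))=-46451 / 48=-967.73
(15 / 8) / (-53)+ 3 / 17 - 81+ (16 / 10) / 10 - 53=-24092543 / 180200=-133.70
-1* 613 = -613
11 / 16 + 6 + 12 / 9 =385 / 48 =8.02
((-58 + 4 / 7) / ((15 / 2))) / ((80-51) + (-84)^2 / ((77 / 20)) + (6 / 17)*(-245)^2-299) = -12529 / 37221450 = -0.00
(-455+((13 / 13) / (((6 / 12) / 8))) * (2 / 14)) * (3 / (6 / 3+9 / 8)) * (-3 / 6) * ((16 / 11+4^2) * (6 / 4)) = 10952064 / 1925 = 5689.38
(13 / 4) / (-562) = -13 / 2248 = -0.01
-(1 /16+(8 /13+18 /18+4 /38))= -7047 /3952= -1.78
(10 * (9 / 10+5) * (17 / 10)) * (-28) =-14042 / 5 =-2808.40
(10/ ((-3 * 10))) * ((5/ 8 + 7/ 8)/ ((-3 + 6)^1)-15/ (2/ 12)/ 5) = 35/ 6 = 5.83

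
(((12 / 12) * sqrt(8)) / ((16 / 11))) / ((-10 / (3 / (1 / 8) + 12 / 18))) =-407 * sqrt(2) / 120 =-4.80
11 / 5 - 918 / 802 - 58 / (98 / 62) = -3501306 / 98245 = -35.64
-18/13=-1.38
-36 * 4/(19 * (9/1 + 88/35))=-5040/7657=-0.66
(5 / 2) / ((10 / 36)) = 9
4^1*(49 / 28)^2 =49 / 4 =12.25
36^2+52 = 1348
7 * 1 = 7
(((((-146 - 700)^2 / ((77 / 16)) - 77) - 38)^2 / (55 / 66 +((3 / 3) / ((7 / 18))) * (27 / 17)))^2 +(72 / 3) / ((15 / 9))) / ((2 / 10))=891803897033112205430477851023228 / 8843587549489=100841868986149450228.76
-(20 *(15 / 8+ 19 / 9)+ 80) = -2875 / 18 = -159.72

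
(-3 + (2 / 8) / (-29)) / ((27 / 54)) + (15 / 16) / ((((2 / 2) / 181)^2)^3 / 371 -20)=-244703176952835097411 / 40352651836913544272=-6.06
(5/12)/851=5/10212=0.00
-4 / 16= -0.25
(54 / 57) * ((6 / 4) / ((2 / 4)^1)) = 54 / 19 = 2.84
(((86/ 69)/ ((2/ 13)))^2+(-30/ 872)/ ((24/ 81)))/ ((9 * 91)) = 0.08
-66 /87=-22 /29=-0.76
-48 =-48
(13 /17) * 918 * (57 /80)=20007 /40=500.18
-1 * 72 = -72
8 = 8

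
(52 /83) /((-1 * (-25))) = 52 /2075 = 0.03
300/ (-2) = -150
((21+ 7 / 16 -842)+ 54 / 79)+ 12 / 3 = -1031271 / 1264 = -815.88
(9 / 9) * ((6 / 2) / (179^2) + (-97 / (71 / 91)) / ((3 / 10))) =-2828258431 / 6824733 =-414.41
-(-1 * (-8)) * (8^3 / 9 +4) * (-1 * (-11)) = -48224 / 9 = -5358.22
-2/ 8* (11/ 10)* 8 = -11/ 5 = -2.20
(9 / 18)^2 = 1 / 4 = 0.25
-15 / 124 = -0.12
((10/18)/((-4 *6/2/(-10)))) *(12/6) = 25/27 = 0.93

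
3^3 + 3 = 30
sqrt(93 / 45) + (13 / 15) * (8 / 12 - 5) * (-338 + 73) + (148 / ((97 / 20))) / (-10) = sqrt(465) / 15 + 866165 / 873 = 993.61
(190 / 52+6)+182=4983 / 26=191.65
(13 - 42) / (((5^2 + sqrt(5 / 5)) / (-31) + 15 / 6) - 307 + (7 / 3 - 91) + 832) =-5394 / 81467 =-0.07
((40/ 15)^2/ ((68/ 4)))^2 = 4096/ 23409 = 0.17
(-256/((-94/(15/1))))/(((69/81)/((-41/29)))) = -2125440/31349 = -67.80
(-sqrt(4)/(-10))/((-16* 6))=-1/480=-0.00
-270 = -270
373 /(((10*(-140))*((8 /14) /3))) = -1119 /800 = -1.40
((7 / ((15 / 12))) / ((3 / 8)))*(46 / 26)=5152 / 195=26.42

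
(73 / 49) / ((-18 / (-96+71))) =1825 / 882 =2.07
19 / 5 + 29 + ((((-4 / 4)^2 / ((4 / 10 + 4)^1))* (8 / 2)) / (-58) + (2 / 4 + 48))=259297 / 3190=81.28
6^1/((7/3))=18/7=2.57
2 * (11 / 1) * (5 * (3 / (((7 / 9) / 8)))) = 23760 / 7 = 3394.29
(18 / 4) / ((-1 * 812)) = -9 / 1624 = -0.01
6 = 6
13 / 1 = 13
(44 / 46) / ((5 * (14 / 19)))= 0.26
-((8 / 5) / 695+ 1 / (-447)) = -101 / 1553325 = -0.00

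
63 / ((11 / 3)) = 189 / 11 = 17.18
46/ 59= 0.78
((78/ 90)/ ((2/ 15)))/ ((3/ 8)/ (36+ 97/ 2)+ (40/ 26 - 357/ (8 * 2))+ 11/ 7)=-123032/ 363383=-0.34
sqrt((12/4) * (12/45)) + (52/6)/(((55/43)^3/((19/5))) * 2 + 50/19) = 2 * sqrt(5)/5 + 19638229/8458650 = 3.22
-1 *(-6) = 6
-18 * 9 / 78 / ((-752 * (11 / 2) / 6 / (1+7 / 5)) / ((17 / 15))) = 1377 / 168025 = 0.01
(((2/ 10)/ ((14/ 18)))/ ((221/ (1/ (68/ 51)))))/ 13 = 27/ 402220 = 0.00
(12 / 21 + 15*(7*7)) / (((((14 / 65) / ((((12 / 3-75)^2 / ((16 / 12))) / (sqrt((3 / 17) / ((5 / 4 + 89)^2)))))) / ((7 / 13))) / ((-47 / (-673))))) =2201986507015*sqrt(51) / 150752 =104312573.24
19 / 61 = 0.31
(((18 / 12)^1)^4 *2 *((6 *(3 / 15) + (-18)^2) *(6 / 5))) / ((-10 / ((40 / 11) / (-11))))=395118 / 3025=130.62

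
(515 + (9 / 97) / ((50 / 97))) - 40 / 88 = 283099 / 550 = 514.73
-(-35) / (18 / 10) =175 / 9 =19.44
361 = 361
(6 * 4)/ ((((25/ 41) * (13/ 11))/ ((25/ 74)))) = 5412/ 481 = 11.25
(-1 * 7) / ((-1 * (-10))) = -0.70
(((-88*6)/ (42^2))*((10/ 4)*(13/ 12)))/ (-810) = 143/ 142884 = 0.00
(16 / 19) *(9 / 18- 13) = -200 / 19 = -10.53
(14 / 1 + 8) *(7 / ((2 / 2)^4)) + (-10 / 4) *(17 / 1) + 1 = 225 / 2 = 112.50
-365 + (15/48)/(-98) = -365.00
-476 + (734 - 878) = -620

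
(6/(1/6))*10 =360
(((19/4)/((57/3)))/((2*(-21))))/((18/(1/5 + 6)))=-31/15120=-0.00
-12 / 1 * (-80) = 960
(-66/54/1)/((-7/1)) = 11/63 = 0.17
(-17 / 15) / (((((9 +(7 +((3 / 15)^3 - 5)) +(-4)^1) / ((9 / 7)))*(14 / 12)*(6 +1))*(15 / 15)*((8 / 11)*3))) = -4675 / 400624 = -0.01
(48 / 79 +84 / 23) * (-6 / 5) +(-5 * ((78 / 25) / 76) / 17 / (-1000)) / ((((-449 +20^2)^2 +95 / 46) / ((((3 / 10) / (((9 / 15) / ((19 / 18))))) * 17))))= -61602287936717 / 12051179820000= -5.11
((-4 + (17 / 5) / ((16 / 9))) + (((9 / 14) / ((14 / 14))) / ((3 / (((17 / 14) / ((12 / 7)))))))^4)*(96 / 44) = -4925829681 / 1081794560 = -4.55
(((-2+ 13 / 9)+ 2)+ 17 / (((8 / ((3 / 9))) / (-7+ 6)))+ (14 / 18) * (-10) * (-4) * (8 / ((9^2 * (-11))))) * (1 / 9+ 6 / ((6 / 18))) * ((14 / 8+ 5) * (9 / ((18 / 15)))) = 23881945 / 57024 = 418.81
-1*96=-96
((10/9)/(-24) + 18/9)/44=211/4752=0.04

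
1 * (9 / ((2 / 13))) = 117 / 2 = 58.50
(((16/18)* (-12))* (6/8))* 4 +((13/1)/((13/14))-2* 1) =-20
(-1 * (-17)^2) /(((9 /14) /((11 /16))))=-22253 /72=-309.07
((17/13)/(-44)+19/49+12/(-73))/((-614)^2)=396219/771350403824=0.00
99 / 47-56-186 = -11275 / 47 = -239.89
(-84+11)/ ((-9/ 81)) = 657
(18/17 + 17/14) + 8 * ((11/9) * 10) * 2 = 423749/2142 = 197.83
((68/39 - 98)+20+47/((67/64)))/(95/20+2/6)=-327784/53131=-6.17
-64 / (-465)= 64 / 465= 0.14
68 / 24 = 17 / 6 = 2.83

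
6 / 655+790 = 517456 / 655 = 790.01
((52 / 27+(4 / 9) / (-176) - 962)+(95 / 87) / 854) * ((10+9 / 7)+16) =-2697621329653 / 102977028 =-26196.34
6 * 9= 54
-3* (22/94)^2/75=-121/55225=-0.00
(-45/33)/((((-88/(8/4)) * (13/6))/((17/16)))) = 765/50336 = 0.02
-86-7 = -93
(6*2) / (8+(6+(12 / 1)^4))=6 / 10375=0.00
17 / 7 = 2.43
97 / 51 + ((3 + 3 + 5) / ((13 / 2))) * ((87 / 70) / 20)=2.01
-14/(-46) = 7/23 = 0.30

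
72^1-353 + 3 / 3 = -280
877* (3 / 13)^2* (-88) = -694584 / 169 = -4109.96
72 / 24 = 3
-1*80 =-80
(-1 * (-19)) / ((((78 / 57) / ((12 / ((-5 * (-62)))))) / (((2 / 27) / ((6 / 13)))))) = 361 / 4185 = 0.09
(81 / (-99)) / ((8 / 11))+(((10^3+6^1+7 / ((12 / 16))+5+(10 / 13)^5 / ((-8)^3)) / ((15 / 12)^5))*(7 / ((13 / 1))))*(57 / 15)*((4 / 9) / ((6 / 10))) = 4942153502694587 / 9774288225000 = 505.63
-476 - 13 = -489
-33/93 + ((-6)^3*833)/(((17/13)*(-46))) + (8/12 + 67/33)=70433416/23529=2993.47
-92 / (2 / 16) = -736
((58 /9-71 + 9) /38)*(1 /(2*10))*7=-175 /342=-0.51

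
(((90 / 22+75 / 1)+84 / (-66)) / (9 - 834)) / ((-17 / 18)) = 5136 / 51425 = 0.10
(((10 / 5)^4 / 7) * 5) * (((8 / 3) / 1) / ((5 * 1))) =128 / 21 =6.10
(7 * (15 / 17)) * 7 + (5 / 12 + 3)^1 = 9517 / 204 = 46.65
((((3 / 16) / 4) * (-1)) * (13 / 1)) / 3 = -13 / 64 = -0.20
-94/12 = -47/6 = -7.83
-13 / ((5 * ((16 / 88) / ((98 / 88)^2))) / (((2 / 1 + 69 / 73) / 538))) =-1342159 / 13824448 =-0.10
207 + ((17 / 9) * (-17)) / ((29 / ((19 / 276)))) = 14905961 / 72036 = 206.92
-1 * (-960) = 960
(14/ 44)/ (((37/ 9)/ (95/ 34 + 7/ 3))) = 10983/ 27676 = 0.40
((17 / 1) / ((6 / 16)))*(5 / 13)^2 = 3400 / 507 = 6.71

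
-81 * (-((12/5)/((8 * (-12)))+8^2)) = 207279/40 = 5181.98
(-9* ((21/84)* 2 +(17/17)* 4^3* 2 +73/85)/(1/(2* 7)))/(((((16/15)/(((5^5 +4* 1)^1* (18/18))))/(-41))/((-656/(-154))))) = 3123072162693/374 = 8350460328.06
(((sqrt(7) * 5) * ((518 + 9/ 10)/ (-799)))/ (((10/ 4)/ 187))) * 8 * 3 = -1369896 * sqrt(7)/ 235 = -15423.00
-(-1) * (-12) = -12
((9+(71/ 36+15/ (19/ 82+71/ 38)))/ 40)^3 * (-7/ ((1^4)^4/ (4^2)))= -518829691856/ 49876670241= -10.40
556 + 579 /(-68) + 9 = 37841 /68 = 556.49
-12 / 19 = -0.63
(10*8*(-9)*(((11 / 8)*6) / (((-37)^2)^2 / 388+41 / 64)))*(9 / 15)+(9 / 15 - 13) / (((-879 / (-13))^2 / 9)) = -3270473521258 / 4291098307495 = -0.76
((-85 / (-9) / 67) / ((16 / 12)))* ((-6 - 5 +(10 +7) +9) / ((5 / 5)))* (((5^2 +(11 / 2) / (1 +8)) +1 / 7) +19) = 2396575 / 33768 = 70.97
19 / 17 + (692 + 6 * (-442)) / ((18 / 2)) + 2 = -32843 / 153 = -214.66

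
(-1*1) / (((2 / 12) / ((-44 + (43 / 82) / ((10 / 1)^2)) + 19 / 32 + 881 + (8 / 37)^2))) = -112838923029 / 22451600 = -5025.87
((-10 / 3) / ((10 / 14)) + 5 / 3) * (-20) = 60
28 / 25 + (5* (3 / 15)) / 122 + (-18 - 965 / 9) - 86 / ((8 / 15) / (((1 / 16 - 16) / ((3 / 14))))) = 11868.87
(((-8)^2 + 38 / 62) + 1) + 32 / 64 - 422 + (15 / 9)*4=-64955 / 186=-349.22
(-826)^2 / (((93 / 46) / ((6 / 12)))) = 15692348 / 93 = 168734.92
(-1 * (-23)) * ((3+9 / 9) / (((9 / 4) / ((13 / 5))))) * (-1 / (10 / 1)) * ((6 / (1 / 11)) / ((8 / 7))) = -46046 / 75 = -613.95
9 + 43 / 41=412 / 41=10.05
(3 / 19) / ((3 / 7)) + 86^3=12085071 / 19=636056.37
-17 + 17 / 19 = -306 / 19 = -16.11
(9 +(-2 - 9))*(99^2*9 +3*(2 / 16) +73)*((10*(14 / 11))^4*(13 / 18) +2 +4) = -882057675806513 / 263538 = -3346984783.24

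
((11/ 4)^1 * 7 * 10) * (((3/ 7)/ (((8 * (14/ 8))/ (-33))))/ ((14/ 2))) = -5445/ 196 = -27.78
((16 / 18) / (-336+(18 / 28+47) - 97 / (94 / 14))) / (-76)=1316 / 34070895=0.00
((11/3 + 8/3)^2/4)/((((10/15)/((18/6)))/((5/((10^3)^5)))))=361/1600000000000000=0.00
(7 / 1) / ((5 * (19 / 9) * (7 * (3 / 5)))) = 3 / 19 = 0.16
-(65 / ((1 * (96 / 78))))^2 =-714025 / 256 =-2789.16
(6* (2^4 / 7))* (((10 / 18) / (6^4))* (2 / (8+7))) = 4 / 5103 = 0.00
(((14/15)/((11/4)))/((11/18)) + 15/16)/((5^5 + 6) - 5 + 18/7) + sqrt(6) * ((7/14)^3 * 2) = 33719/70664000 + sqrt(6)/4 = 0.61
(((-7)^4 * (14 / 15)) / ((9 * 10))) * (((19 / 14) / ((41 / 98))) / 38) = 117649 / 55350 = 2.13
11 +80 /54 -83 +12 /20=-9439 /135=-69.92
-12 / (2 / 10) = -60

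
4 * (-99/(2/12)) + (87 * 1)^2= 5193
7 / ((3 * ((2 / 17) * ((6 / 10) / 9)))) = 595 / 2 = 297.50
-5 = -5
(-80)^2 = 6400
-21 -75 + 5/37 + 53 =-1586/37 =-42.86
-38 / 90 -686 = -30889 / 45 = -686.42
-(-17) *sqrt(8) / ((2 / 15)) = 255 *sqrt(2) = 360.62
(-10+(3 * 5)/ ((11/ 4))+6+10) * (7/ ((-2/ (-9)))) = 360.82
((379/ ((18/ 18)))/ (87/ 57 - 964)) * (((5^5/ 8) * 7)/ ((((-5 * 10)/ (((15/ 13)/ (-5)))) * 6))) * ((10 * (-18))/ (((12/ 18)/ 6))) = 1341.78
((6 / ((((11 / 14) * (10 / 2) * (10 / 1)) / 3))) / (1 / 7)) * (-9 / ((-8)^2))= -3969 / 8800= -0.45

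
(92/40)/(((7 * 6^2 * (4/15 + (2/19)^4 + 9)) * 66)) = 2997383/200857556592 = 0.00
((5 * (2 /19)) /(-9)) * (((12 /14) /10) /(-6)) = 1 /1197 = 0.00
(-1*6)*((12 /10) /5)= -36 /25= -1.44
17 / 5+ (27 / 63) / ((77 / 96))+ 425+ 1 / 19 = 21966277 / 51205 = 428.99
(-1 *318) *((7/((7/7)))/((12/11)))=-4081/2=-2040.50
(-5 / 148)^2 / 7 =25 / 153328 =0.00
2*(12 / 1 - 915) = -1806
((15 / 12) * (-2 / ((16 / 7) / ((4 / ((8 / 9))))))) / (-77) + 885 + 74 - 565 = 277421 / 704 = 394.06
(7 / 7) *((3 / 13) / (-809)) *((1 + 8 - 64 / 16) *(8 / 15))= -8 / 10517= -0.00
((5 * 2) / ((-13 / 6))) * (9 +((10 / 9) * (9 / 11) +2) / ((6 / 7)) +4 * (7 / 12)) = -9720 / 143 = -67.97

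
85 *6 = 510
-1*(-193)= 193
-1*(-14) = 14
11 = 11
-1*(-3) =3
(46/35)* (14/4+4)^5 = 3493125/112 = 31188.62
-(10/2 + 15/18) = -35/6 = -5.83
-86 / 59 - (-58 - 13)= 4103 / 59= 69.54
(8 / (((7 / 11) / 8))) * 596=419584 / 7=59940.57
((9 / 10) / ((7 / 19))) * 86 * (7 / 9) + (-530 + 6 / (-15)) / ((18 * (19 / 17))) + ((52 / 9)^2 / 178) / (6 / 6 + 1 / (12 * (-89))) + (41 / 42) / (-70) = 73602068563 / 536423580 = 137.21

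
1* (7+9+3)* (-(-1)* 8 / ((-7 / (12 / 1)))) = -1824 / 7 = -260.57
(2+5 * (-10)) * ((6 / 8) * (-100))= 3600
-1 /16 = -0.06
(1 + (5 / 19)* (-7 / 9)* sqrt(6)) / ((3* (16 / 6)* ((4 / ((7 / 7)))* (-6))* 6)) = -1 / 1152 + 35* sqrt(6) / 196992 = -0.00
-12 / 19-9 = -183 / 19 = -9.63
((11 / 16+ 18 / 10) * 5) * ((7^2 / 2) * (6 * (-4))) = -29253 / 4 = -7313.25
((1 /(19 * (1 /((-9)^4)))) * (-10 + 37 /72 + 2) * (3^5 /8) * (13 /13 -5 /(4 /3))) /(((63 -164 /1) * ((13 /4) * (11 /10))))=-477411165 /798304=-598.03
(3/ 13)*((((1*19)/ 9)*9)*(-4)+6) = -210/ 13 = -16.15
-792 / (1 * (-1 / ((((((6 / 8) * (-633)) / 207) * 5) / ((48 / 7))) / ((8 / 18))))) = -2193345 / 736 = -2980.09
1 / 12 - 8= -95 / 12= -7.92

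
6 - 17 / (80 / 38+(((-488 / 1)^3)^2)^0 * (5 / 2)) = 404 / 175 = 2.31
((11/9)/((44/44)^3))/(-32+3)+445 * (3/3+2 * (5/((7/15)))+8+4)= 27990868/1827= 15320.67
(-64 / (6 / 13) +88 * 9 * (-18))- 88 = -43448 / 3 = -14482.67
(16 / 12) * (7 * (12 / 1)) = 112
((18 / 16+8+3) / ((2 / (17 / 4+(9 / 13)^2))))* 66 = 1892.31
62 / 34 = 31 / 17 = 1.82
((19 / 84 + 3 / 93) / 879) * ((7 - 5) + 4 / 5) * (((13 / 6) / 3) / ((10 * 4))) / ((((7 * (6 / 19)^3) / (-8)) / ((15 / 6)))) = -0.00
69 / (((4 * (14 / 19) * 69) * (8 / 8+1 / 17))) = 323 / 1008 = 0.32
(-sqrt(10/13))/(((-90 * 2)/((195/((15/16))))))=4 * sqrt(130)/45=1.01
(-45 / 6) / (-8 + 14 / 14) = 15 / 14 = 1.07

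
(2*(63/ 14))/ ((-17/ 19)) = -171/ 17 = -10.06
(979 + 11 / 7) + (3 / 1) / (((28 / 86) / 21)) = 16437 / 14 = 1174.07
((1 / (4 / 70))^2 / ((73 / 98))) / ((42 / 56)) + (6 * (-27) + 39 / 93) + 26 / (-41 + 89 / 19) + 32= 326251144 / 780735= 417.88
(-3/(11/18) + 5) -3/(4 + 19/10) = -271/649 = -0.42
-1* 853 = -853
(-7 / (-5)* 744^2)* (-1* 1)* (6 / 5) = -23248512 / 25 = -929940.48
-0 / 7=0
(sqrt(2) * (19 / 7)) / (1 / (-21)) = -57 * sqrt(2) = -80.61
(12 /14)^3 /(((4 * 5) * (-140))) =-27 /120050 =-0.00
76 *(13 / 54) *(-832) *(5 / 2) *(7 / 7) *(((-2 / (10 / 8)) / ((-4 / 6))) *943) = -775161088 / 9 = -86129009.78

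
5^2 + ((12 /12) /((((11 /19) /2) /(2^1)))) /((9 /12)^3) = 12289 /297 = 41.38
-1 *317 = -317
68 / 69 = 0.99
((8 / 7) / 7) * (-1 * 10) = -80 / 49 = -1.63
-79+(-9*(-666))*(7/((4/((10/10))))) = 20821/2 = 10410.50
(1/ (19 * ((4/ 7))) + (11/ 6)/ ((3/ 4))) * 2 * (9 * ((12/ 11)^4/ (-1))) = -17988480/ 278179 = -64.67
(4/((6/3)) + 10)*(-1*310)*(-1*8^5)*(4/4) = 121896960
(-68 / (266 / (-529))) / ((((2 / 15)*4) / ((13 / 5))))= 350727 / 532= 659.26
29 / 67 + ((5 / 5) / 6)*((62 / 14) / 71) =88555 / 199794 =0.44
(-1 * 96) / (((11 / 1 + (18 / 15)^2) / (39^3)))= -142365600 / 311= -457767.20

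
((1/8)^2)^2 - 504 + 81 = -1732607/4096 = -423.00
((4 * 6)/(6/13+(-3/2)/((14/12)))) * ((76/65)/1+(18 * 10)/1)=-659456/125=-5275.65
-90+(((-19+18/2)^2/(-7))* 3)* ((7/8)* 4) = -240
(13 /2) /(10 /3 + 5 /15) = 39 /22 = 1.77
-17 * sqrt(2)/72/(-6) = 17 * sqrt(2)/432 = 0.06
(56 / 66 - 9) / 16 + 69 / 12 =2767 / 528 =5.24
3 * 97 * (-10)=-2910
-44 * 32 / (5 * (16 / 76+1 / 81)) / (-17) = 2166912 / 29155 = 74.32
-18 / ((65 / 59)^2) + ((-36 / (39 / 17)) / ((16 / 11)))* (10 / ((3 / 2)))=-86.75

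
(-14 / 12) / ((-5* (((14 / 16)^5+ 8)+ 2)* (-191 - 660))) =-114688 / 4397376555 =-0.00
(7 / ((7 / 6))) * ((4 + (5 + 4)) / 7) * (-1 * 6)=-468 / 7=-66.86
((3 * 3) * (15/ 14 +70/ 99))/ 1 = 2465/ 154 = 16.01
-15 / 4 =-3.75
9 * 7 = 63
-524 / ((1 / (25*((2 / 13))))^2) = -1310000 / 169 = -7751.48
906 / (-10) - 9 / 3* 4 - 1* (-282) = 897 / 5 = 179.40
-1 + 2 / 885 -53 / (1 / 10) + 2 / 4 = -938981 / 1770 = -530.50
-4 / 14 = -2 / 7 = -0.29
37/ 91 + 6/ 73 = 3247/ 6643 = 0.49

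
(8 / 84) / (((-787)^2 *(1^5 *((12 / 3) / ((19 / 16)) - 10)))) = -19 / 819425187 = -0.00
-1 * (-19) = 19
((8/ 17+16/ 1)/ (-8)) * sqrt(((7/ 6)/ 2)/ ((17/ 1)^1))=-0.38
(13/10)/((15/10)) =13/15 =0.87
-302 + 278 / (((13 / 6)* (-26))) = -306.93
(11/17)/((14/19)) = 209/238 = 0.88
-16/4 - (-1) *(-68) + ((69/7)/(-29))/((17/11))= -72.22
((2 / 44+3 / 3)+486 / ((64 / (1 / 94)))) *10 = 186325 / 16544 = 11.26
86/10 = 43/5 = 8.60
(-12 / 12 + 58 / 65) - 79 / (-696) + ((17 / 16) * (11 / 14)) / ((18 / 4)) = 0.19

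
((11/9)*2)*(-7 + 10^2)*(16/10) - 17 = 5201/15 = 346.73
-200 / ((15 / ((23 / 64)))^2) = -529 / 4608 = -0.11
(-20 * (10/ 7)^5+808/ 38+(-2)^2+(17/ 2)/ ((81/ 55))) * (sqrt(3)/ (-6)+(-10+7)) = 4550511325 * sqrt(3)/ 310391676+4550511325/ 17243982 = 289.28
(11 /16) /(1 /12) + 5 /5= 9.25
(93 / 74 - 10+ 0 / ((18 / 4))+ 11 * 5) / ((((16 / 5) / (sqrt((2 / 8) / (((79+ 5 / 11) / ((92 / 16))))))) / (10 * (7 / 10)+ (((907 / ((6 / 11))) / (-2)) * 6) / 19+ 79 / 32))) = -2633570625 * sqrt(418) / 109420544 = -492.08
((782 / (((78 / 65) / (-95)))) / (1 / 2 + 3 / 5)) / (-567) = 99.26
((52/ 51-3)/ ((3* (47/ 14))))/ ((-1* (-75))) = -0.00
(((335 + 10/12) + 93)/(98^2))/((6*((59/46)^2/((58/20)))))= 39472393/3008837160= 0.01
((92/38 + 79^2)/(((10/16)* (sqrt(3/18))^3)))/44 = 284700* sqrt(6)/209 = 3336.70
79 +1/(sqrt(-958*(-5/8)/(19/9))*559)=2*sqrt(45505)/4016415 +79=79.00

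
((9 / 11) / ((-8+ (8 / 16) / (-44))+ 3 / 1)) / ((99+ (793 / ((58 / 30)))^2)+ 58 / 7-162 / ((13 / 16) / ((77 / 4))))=-43732 / 44065546721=-0.00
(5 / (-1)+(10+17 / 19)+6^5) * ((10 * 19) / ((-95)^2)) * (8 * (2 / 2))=2365696 / 1805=1310.63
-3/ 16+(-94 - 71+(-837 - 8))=-16163/ 16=-1010.19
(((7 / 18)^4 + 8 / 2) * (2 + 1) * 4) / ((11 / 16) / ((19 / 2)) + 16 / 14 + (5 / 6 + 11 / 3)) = 112333130 / 13299147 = 8.45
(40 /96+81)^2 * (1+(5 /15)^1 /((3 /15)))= 954529 /54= 17676.46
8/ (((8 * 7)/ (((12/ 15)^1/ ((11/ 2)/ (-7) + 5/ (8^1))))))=-0.71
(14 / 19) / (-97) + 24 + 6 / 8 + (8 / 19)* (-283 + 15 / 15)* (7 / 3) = -1860031 / 7372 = -252.31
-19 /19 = -1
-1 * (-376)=376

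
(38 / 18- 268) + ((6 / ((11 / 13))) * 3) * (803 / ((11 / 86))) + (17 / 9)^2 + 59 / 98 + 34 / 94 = 547010138453 / 4103946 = 133288.82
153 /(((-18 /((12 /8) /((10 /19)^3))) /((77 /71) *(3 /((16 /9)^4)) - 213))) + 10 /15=18599.51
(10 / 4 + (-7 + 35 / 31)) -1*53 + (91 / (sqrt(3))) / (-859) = -3495 / 62 -91*sqrt(3) / 2577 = -56.43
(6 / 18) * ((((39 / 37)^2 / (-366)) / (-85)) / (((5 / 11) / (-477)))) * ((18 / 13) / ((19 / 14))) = -8594586 / 674335175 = -0.01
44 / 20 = 11 / 5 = 2.20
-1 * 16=-16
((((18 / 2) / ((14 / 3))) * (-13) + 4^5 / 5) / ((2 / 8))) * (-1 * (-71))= 1786502 / 35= 51042.91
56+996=1052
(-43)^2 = 1849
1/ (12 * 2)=1/ 24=0.04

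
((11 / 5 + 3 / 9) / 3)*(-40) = -304 / 9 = -33.78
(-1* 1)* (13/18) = -13/18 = -0.72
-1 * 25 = -25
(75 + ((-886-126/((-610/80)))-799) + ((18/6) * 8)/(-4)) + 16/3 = -291728/183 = -1594.14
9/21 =3/7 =0.43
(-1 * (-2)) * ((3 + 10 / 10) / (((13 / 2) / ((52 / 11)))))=64 / 11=5.82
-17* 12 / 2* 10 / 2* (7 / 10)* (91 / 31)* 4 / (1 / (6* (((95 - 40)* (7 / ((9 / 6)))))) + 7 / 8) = -133413280 / 27869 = -4787.16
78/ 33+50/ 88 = 2.93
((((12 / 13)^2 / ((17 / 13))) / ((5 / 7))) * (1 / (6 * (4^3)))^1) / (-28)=-3 / 35360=-0.00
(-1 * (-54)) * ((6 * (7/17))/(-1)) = -2268/17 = -133.41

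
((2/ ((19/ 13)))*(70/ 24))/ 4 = 455/ 456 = 1.00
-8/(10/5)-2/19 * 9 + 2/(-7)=-696/133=-5.23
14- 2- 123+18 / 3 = -105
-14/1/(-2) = 7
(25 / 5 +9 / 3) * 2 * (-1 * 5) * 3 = -240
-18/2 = -9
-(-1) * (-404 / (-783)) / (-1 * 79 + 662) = 404 / 456489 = 0.00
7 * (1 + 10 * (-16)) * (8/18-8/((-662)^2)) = -494.65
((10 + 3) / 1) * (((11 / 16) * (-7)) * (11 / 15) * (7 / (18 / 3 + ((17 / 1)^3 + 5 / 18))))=-0.07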